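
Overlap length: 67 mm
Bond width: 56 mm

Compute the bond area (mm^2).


Bond area = 67 * 56 = 3752 mm^2

3752


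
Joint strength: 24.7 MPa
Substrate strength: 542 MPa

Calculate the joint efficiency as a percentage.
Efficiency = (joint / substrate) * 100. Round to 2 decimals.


Efficiency = (24.7 / 542) * 100 = 4.56%

4.56


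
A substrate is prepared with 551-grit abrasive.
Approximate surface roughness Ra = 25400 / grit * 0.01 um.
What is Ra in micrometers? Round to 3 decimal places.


Ra = 25400 / 551 * 0.01 = 0.461 um

0.461


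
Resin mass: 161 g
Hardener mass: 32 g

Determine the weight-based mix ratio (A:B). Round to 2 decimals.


Ratio = 161 / 32 = 5.03

5.03


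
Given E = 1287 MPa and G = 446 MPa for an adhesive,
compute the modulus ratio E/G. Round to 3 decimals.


E/G ratio = 1287 / 446 = 2.886

2.886


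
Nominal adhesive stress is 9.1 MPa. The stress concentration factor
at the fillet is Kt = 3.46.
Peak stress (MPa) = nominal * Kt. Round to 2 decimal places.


Peak = 9.1 * 3.46 = 31.49 MPa

31.49


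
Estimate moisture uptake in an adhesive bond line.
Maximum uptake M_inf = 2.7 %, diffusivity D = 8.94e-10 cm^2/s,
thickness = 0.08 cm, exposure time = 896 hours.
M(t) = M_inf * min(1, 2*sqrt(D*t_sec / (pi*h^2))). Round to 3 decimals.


Convert time: 896 h = 3225600 s
ratio = min(1, 2*sqrt(8.94e-10*3225600/(pi*0.08^2)))
= 0.757424
M(t) = 2.7 * 0.757424 = 2.045%

2.045


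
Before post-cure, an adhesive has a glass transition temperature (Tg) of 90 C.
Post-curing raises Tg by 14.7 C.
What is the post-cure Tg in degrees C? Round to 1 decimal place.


Tg_post = Tg_base + delta_Tg
= 90 + 14.7
= 104.7 C

104.7


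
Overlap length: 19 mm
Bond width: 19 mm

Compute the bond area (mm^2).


Bond area = 19 * 19 = 361 mm^2

361


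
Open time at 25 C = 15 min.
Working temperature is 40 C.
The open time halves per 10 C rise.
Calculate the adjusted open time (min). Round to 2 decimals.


factor = 2^((40 - 25) / 10) = 2.8284
ot = 15 / 2.8284 = 5.30 min

5.30


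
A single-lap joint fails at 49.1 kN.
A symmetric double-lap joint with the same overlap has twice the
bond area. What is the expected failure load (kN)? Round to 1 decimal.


Double-lap load = 2 * 49.1 = 98.2 kN

98.2


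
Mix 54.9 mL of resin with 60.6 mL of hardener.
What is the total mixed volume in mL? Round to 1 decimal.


Total = 54.9 + 60.6 = 115.5 mL

115.5


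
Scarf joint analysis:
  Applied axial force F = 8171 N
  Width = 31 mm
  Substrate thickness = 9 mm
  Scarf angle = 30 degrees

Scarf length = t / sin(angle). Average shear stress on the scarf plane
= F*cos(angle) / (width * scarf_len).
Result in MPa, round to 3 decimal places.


Scarf length = 9 / sin(30 deg) = 18.0000 mm
cos(30 deg) = 0.866025
Shear = 8171 * 0.866025 / (31 * 18.0000)
= 12.682 MPa

12.682


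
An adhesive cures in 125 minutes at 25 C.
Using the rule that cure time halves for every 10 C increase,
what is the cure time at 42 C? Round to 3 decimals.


Factor = 2^((42 - 25) / 10) = 3.2490
Cure time = 125 / 3.2490
= 38.473 minutes

38.473


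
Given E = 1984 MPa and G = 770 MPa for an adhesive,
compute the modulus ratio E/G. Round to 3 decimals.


E/G ratio = 1984 / 770 = 2.577

2.577


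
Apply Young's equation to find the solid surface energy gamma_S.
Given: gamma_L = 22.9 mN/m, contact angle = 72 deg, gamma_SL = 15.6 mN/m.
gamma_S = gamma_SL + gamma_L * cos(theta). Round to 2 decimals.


theta_rad = 72 * pi/180 = 1.256637
gamma_S = 15.6 + 22.9 * cos(1.256637)
= 22.68 mN/m

22.68


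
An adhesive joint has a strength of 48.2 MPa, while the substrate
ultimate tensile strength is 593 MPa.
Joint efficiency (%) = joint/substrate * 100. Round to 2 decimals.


Efficiency = 48.2 / 593 * 100
= 8.13%

8.13


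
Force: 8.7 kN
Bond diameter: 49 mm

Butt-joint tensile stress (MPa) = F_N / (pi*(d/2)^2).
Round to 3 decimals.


F_N = 8.7 * 1000 = 8700.0 N
A = pi*(24.5)^2 = 1885.7410 mm^2
stress = 8700.0 / 1885.7410 = 4.614 MPa

4.614


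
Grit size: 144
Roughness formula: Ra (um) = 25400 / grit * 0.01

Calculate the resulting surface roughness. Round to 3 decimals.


Ra = 25400 / 144 * 0.01
= 1.764 um

1.764


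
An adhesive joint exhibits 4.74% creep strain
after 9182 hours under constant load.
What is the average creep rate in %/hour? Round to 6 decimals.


Creep rate = strain / time
= 4.74 / 9182
= 0.000516 %/h

0.000516


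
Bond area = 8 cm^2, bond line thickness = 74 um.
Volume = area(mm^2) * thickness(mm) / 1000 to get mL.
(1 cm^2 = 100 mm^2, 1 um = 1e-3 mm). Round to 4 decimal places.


area_mm2 = 8 * 100 = 800
blt_mm = 74 * 1e-3 = 0.074
vol_mm3 = 800 * 0.074 = 59.2
vol_mL = 59.2 / 1000 = 0.0592 mL

0.0592


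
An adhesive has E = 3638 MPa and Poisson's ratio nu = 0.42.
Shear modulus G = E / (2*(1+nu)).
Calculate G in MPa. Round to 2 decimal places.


G = 3638 / (2*(1+0.42))
= 3638 / 2.84
= 1280.99 MPa

1280.99


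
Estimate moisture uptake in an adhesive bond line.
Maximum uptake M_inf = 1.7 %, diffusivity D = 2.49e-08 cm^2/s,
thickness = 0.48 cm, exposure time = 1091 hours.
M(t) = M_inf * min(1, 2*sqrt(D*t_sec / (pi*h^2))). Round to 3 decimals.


Convert time: 1091 h = 3927600 s
ratio = min(1, 2*sqrt(2.49e-08*3927600/(pi*0.48^2)))
= 0.735152
M(t) = 1.7 * 0.735152 = 1.250%

1.250


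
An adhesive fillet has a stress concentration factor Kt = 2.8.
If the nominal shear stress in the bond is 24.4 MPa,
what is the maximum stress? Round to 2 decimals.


Max stress = 24.4 * 2.8 = 68.32 MPa

68.32


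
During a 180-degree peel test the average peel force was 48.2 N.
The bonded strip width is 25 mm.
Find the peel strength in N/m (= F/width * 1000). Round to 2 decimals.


Peel strength = F/width * 1000
= 48.2 / 25 * 1000
= 1928.00 N/m

1928.00


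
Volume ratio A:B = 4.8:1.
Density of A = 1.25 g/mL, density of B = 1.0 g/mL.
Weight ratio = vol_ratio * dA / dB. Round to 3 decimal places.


Wt ratio = 4.8 * 1.25 / 1.0
= 6.000

6.000


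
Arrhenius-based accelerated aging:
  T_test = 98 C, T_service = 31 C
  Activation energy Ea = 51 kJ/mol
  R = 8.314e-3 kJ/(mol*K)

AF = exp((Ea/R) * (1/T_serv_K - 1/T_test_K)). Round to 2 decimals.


T_test_K = 371.15, T_serv_K = 304.15
AF = exp((51/8.314e-3) * (1/304.15 - 1/371.15))
= 38.12

38.12


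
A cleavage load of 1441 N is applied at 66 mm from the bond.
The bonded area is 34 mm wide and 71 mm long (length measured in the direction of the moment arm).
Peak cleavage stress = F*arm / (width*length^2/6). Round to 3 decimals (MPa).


Moment = 1441 * 66 = 95106 N*mm
Section modulus = 34 * 5041 / 6 = 171394 / 6 mm^3
Stress = 95106 / (171394 / 6) = 570636 / 171394
= 3.329 MPa

3.329


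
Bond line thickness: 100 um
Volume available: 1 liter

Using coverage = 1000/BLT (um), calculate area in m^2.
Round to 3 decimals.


1 L = 1e6 mm^3, thickness = 100 um = 0.1 mm
Area = 1e6 / 0.1 mm^2 = (1e6 / 0.1) / 1e6 m^2 = 1000 / 100 m^2
= 10.000 m^2

10.000


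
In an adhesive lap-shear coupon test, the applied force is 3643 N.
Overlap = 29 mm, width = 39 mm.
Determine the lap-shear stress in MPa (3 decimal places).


stress = F / (overlap * width)
= 3643 / (29 * 39)
= 3.221 MPa

3.221


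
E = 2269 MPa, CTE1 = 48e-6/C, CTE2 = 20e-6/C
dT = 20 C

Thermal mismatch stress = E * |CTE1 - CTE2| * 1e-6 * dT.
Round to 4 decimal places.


= 2269 * 28e-6 * 20
= 1.2706 MPa

1.2706


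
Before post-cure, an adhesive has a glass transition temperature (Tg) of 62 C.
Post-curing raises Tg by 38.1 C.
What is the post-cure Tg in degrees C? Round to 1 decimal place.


Tg_post = Tg_base + delta_Tg
= 62 + 38.1
= 100.1 C

100.1


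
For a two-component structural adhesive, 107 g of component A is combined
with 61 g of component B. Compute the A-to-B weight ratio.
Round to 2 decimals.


Weight ratio A:B = 107 / 61
= 1.75

1.75


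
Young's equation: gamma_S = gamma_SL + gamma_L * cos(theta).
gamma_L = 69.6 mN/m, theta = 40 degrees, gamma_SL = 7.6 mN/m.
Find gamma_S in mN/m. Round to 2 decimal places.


cos(40 deg) = 0.766044
gamma_S = 7.6 + 69.6 * 0.766044
= 60.92 mN/m

60.92


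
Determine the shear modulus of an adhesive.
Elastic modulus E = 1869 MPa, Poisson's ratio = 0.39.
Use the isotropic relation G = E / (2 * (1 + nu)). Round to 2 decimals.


G = 1869 / (2*(1+0.39)) = 1869 / 2.78
= 672.30 MPa

672.30


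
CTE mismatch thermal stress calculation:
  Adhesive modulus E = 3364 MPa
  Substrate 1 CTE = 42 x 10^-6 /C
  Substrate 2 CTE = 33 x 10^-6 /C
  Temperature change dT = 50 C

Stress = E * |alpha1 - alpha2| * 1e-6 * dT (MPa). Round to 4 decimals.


delta_alpha = |42 - 33| = 9 x 10^-6/C
Stress = 3364 * 9e-6 * 50
= 1.5138 MPa

1.5138


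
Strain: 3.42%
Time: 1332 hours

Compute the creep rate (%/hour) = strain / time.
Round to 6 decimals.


Creep rate = 3.42 / 1332
= 0.002568 %/h

0.002568


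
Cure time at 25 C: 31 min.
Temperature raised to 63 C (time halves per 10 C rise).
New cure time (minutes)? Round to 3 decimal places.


Acceleration factor = 2^(38/10) = 13.9288
New time = 31 / 13.9288 = 2.226 min

2.226


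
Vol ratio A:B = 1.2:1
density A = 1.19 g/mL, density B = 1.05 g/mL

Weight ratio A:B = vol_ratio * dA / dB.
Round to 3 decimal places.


Weight ratio = 1.2 * 1.19 / 1.05
= 1.360

1.360


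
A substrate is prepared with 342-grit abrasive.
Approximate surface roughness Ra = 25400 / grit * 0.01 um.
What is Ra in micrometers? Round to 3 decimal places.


Ra = 25400 / 342 * 0.01 = 0.743 um

0.743


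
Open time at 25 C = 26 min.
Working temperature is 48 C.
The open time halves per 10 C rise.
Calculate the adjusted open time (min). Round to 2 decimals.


factor = 2^((48 - 25) / 10) = 4.9246
ot = 26 / 4.9246 = 5.28 min

5.28


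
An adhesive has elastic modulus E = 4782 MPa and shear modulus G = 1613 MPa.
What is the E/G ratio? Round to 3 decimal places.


E/G = 4782 / 1613 = 2.965

2.965


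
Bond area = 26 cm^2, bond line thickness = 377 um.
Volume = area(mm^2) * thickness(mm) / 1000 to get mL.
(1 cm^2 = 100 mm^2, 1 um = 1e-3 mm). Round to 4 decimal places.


area_mm2 = 26 * 100 = 2600
blt_mm = 377 * 1e-3 = 0.377
vol_mm3 = 2600 * 0.377 = 980.2
vol_mL = 980.2 / 1000 = 0.9802 mL

0.9802


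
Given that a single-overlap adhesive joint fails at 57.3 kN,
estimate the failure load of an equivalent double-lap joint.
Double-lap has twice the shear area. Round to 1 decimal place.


Double-lap factor = 2
Expected load = 57.3 * 2 = 114.6 kN

114.6


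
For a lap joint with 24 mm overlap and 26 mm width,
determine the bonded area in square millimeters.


Area = 24 * 26 = 624 mm^2

624


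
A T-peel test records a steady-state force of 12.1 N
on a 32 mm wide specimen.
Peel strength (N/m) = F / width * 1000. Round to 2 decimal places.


Peel strength = 12.1 / 32 * 1000
= 378.13 N/m

378.13


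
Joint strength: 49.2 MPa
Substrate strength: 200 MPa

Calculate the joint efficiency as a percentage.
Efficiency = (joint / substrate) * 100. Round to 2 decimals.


Efficiency = (49.2 / 200) * 100 = 24.60%

24.60


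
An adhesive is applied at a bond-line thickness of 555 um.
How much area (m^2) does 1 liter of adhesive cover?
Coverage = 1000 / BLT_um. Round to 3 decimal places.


Coverage = 1000 / 555 = 1.802 m^2

1.802


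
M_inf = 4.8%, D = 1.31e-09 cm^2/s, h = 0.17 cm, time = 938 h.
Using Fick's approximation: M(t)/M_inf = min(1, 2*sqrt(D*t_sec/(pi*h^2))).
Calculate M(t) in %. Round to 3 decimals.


t = 3376800 s
ratio = min(1, 2*sqrt(1.31e-09*3376800/(pi*0.0289)))
= 0.441463
M(t) = 4.8 * 0.441463 = 2.119%

2.119


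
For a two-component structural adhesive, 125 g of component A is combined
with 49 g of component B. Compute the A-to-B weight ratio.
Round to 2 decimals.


Weight ratio A:B = 125 / 49
= 2.55

2.55


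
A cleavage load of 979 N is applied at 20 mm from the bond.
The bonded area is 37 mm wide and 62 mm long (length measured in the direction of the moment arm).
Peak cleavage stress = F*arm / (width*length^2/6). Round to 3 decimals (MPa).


Moment = 979 * 20 = 19580 N*mm
Section modulus = 37 * 3844 / 6 = 142228 / 6 mm^3
Stress = 19580 / (142228 / 6) = 117480 / 142228
= 0.826 MPa

0.826


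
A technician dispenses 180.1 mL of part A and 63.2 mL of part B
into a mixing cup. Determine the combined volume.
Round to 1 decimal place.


Combined volume = 180.1 + 63.2
= 243.3 mL

243.3


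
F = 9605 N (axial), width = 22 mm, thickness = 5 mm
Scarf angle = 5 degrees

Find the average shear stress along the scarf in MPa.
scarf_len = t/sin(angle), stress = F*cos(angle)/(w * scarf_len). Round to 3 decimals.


scarf_len = 5/sin(5 deg) = 57.3686
cos(5 deg) = 0.996195
stress = 9605*0.996195/(22*57.3686) = 7.581 MPa

7.581


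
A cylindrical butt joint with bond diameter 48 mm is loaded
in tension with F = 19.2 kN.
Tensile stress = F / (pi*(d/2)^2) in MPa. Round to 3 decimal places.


Area = pi * (48/2)^2 = 1809.5574 mm^2
Stress = 19.2*1000 / 1809.5574
= 10.610 MPa

10.610


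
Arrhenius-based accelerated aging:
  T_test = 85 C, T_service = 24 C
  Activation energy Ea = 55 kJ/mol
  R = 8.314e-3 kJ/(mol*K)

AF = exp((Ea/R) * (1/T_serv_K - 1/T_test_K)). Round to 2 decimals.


T_test_K = 358.15, T_serv_K = 297.15
AF = exp((55/8.314e-3) * (1/297.15 - 1/358.15))
= 44.33

44.33


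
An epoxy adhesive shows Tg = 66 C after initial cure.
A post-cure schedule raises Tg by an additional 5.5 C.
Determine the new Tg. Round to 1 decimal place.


New Tg = 66 + 5.5
= 71.5 C

71.5


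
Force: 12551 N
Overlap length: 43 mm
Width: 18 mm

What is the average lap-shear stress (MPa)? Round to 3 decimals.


Average shear stress = F / (overlap * width)
= 12551 / (43 * 18)
= 16.216 MPa

16.216


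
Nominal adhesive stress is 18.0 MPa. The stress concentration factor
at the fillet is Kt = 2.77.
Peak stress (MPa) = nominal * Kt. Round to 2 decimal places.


Peak = 18.0 * 2.77 = 49.86 MPa

49.86


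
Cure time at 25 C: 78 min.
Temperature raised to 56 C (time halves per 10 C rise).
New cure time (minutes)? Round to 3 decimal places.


Acceleration factor = 2^(31/10) = 8.5742
New time = 78 / 8.5742 = 9.097 min

9.097


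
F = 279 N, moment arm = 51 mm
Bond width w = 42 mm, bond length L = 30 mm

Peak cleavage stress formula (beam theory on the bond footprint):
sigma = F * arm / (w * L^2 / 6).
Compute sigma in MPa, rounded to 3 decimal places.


sigma = (279 * 51) / (42 * 900 / 6)
= 14229 * 6 / 37800
= 85374 / 37800
= 2.259 MPa

2.259


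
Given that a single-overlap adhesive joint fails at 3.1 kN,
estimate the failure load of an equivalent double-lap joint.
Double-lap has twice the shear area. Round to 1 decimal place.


Double-lap factor = 2
Expected load = 3.1 * 2 = 6.2 kN

6.2


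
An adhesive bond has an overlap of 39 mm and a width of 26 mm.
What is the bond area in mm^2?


Bond area = overlap * width
= 39 * 26
= 1014 mm^2

1014


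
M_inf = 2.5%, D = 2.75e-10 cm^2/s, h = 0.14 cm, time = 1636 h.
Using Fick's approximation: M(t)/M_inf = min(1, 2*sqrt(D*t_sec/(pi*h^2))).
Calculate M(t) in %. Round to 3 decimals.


t = 5889600 s
ratio = min(1, 2*sqrt(2.75e-10*5889600/(pi*0.0196)))
= 0.324367
M(t) = 2.5 * 0.324367 = 0.811%

0.811


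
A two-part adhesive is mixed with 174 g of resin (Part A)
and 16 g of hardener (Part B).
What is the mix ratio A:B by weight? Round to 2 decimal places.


Mix ratio = mass_A / mass_B
= 174 / 16
= 10.88

10.88


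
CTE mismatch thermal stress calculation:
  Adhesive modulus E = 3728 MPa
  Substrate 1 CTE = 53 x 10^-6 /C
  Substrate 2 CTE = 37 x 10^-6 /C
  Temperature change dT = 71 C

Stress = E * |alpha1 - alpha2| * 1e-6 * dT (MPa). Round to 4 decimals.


delta_alpha = |53 - 37| = 16 x 10^-6/C
Stress = 3728 * 16e-6 * 71
= 4.2350 MPa

4.2350


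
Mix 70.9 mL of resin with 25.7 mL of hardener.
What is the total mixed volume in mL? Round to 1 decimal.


Total = 70.9 + 25.7 = 96.6 mL

96.6


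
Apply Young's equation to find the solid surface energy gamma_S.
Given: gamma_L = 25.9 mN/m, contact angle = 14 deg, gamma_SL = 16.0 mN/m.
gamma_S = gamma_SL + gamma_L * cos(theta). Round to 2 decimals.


theta_rad = 14 * pi/180 = 0.244346
gamma_S = 16.0 + 25.9 * cos(0.244346)
= 41.13 mN/m

41.13


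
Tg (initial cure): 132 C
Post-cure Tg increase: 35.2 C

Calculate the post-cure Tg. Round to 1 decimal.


Post-cure Tg = 132 + 35.2 = 167.2 C

167.2


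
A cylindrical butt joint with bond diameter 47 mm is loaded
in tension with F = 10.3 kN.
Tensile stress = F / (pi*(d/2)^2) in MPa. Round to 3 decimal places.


Area = pi * (47/2)^2 = 1734.9445 mm^2
Stress = 10.3*1000 / 1734.9445
= 5.937 MPa

5.937


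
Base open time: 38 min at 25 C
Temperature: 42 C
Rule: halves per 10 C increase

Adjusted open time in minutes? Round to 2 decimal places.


Acceleration = 2^((42-25)/10) = 3.2490
Open time = 38 / 3.2490 = 11.70 min

11.70


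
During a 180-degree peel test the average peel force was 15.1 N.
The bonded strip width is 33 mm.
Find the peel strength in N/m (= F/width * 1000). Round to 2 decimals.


Peel strength = F/width * 1000
= 15.1 / 33 * 1000
= 457.58 N/m

457.58


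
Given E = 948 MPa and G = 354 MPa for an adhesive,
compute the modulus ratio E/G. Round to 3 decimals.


E/G ratio = 948 / 354 = 2.678

2.678


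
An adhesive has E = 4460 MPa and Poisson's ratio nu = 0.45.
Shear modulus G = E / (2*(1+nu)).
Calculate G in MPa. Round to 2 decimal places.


G = 4460 / (2*(1+0.45))
= 4460 / 2.90
= 1537.93 MPa

1537.93


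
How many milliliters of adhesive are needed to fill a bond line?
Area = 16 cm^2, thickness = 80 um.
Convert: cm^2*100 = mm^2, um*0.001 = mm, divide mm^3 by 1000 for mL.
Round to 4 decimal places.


= (16 * 100) * (80 * 0.001) / 1000
= 0.1280 mL

0.1280


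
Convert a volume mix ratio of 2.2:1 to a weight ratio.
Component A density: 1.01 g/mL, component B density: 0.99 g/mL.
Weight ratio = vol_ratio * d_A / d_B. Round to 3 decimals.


= 2.2 * 1.01 / 0.99 = 2.244

2.244


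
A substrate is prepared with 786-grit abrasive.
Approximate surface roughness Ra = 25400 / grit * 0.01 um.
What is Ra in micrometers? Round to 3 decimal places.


Ra = 25400 / 786 * 0.01 = 0.323 um

0.323


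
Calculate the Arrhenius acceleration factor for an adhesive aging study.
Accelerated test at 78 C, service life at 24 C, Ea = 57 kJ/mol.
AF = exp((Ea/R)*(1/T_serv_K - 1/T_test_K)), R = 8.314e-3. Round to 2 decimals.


T_test = 351.15 K, T_serv = 297.15 K
Ea/R = 57 / 0.008314 = 6855.91
AF = exp(6855.91 * (1/297.15 - 1/351.15))
= 34.75

34.75


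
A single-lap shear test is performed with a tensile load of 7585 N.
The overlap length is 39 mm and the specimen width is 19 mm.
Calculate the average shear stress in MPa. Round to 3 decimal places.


Shear stress = F / (overlap * width)
= 7585 / (39 * 19)
= 7585 / 741
= 10.236 MPa

10.236


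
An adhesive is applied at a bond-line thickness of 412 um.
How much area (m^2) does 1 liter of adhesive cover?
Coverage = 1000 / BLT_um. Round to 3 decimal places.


Coverage = 1000 / 412 = 2.427 m^2

2.427


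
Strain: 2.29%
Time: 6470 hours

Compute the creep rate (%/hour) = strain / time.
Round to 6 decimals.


Creep rate = 2.29 / 6470
= 0.000354 %/h

0.000354


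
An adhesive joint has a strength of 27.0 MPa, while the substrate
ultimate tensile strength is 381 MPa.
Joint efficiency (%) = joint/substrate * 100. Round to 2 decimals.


Efficiency = 27.0 / 381 * 100
= 7.09%

7.09


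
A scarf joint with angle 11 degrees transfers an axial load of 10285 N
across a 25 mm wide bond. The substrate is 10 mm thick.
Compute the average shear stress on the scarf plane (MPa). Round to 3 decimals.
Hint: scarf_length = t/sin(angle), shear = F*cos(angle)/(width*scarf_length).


scarf_length = 10 / sin(11 deg) = 52.4084 mm
cos(11 deg) = 0.981627
shear stress = 10285 * 0.981627 / (25 * 52.4084)
= 7.706 MPa

7.706


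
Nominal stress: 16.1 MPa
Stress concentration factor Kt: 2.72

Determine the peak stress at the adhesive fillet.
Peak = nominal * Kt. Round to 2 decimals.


Peak stress = 16.1 * 2.72
= 43.79 MPa

43.79


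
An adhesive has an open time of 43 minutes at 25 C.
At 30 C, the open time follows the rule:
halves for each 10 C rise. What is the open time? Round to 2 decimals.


Factor = 2^((30-25)/10) = 1.4142
Open time = 43 / 1.4142 = 30.41 min

30.41


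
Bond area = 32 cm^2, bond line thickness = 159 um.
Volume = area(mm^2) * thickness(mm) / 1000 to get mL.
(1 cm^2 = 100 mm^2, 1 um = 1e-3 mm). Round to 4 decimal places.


area_mm2 = 32 * 100 = 3200
blt_mm = 159 * 1e-3 = 0.159
vol_mm3 = 3200 * 0.159 = 508.8
vol_mL = 508.8 / 1000 = 0.5088 mL

0.5088


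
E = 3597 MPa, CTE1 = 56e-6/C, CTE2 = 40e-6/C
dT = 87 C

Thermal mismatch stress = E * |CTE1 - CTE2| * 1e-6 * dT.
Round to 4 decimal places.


= 3597 * 16e-6 * 87
= 5.0070 MPa

5.0070


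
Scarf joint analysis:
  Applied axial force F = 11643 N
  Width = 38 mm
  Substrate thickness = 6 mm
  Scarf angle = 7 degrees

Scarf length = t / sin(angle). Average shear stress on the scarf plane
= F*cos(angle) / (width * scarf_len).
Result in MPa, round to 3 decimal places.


Scarf length = 6 / sin(7 deg) = 49.2331 mm
cos(7 deg) = 0.992546
Shear = 11643 * 0.992546 / (38 * 49.2331)
= 6.177 MPa

6.177


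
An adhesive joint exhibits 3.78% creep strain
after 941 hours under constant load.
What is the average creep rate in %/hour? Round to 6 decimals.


Creep rate = strain / time
= 3.78 / 941
= 0.004017 %/h

0.004017


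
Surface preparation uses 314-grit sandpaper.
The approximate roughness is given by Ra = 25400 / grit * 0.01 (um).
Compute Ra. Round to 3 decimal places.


Ra = 25400 / 314 * 0.01
= 254 / 314
= 0.809 um

0.809


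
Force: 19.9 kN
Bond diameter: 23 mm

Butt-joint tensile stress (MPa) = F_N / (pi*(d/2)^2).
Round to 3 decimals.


F_N = 19.9 * 1000 = 19900.0 N
A = pi*(11.5)^2 = 415.4756 mm^2
stress = 19900.0 / 415.4756 = 47.897 MPa

47.897


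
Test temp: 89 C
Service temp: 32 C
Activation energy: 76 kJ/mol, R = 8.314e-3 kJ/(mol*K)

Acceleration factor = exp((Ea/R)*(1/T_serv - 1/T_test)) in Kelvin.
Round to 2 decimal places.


AF = exp((76/0.008314)*(1/305.15 - 1/362.15))
= 111.60

111.60


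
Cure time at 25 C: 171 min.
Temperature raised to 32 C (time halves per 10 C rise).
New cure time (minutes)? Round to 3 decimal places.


Acceleration factor = 2^(7/10) = 1.6245
New time = 171 / 1.6245 = 105.263 min

105.263


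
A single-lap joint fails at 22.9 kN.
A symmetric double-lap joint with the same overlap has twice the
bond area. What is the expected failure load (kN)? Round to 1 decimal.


Double-lap load = 2 * 22.9 = 45.8 kN

45.8


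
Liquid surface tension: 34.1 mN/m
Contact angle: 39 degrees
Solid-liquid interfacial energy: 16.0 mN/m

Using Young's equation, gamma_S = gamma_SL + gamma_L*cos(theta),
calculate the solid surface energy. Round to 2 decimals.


gamma_S = 16.0 + 34.1 * cos(39)
= 42.50 mN/m

42.50


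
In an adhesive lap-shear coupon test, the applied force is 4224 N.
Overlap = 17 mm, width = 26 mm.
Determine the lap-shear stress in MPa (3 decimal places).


stress = F / (overlap * width)
= 4224 / (17 * 26)
= 9.557 MPa

9.557


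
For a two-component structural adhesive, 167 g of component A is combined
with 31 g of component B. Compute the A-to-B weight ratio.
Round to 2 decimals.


Weight ratio A:B = 167 / 31
= 5.39

5.39


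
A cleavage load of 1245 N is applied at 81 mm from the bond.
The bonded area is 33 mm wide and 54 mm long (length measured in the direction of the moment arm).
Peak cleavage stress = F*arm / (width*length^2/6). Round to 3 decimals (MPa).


Moment = 1245 * 81 = 100845 N*mm
Section modulus = 33 * 2916 / 6 = 96228 / 6 mm^3
Stress = 100845 / (96228 / 6) = 605070 / 96228
= 6.288 MPa

6.288


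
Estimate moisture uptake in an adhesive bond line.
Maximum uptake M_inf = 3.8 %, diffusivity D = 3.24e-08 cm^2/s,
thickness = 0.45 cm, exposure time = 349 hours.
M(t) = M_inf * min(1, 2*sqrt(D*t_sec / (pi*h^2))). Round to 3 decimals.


Convert time: 349 h = 1256400 s
ratio = min(1, 2*sqrt(3.24e-08*1256400/(pi*0.45^2)))
= 0.505917
M(t) = 3.8 * 0.505917 = 1.922%

1.922


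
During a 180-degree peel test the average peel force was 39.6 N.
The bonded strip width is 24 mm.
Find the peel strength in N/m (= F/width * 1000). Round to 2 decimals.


Peel strength = F/width * 1000
= 39.6 / 24 * 1000
= 1650.00 N/m

1650.00


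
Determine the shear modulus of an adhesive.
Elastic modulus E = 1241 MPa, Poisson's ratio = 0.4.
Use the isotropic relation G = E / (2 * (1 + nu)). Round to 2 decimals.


G = 1241 / (2*(1+0.4)) = 1241 / 2.80
= 443.21 MPa

443.21


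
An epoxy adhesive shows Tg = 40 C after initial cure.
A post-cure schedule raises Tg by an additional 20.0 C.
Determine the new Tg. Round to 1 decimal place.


New Tg = 40 + 20.0
= 60.0 C

60.0


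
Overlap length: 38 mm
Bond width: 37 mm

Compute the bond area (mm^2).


Bond area = 38 * 37 = 1406 mm^2

1406


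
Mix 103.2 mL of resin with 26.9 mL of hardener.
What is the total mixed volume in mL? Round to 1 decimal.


Total = 103.2 + 26.9 = 130.1 mL

130.1


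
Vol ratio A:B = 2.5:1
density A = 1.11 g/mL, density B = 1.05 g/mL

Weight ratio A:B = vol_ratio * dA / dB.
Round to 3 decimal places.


Weight ratio = 2.5 * 1.11 / 1.05
= 2.643

2.643


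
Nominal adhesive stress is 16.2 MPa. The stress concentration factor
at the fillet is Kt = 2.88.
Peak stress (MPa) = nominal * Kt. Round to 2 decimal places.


Peak = 16.2 * 2.88 = 46.66 MPa

46.66


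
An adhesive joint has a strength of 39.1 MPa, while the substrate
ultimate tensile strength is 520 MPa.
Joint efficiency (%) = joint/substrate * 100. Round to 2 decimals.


Efficiency = 39.1 / 520 * 100
= 7.52%

7.52


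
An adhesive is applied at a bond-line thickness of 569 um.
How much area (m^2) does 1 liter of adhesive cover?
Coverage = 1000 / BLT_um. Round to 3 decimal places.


Coverage = 1000 / 569 = 1.757 m^2

1.757


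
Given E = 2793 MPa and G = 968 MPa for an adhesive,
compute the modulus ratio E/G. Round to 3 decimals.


E/G ratio = 2793 / 968 = 2.885

2.885


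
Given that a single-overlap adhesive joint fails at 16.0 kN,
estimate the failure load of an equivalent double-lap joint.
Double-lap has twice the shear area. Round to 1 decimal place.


Double-lap factor = 2
Expected load = 16.0 * 2 = 32.0 kN

32.0


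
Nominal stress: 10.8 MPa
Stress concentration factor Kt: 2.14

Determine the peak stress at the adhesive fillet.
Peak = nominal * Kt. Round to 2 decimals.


Peak stress = 10.8 * 2.14
= 23.11 MPa

23.11


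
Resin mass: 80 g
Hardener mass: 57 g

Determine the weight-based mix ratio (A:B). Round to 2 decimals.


Ratio = 80 / 57 = 1.40

1.40


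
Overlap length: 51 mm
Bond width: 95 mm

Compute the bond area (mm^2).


Bond area = 51 * 95 = 4845 mm^2

4845


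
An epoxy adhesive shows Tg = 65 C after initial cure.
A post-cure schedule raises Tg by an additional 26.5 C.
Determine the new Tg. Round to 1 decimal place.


New Tg = 65 + 26.5
= 91.5 C

91.5


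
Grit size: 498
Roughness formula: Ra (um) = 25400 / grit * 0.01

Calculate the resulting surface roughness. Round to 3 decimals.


Ra = 25400 / 498 * 0.01
= 0.510 um

0.510


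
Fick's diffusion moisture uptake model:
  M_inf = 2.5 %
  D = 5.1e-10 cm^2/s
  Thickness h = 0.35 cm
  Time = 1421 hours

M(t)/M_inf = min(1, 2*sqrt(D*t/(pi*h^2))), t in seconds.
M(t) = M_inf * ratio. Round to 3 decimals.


t_sec = 1421 * 3600 = 5115600
ratio = 2*sqrt(5.1e-10*5115600/(pi*0.35^2))
= min(1, 0.164672)
= 0.164672
M(t) = 2.5 * 0.164672 = 0.412 %

0.412


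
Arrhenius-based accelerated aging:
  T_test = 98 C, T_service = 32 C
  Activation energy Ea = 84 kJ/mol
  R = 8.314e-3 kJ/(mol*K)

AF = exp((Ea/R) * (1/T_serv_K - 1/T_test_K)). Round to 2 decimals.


T_test_K = 371.15, T_serv_K = 305.15
AF = exp((84/8.314e-3) * (1/305.15 - 1/371.15))
= 360.60

360.60


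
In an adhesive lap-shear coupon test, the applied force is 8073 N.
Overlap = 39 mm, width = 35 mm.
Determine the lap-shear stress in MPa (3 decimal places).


stress = F / (overlap * width)
= 8073 / (39 * 35)
= 5.914 MPa

5.914


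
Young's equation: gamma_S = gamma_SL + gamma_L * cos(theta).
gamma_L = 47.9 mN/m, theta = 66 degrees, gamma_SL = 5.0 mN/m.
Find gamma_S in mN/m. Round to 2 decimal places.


cos(66 deg) = 0.406737
gamma_S = 5.0 + 47.9 * 0.406737
= 24.48 mN/m

24.48


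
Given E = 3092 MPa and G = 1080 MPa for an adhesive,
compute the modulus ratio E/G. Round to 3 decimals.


E/G ratio = 3092 / 1080 = 2.863

2.863


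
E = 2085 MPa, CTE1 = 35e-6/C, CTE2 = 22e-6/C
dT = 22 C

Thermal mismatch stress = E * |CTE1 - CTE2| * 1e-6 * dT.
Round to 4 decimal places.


= 2085 * 13e-6 * 22
= 0.5963 MPa

0.5963


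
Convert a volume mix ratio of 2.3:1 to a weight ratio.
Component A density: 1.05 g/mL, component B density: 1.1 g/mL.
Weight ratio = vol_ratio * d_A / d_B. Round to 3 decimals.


= 2.3 * 1.05 / 1.1 = 2.195

2.195


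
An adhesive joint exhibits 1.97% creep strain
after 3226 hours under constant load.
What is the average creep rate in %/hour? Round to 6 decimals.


Creep rate = strain / time
= 1.97 / 3226
= 0.000611 %/h

0.000611


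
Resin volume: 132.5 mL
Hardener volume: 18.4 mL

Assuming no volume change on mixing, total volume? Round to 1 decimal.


V_total = 132.5 + 18.4 = 150.9 mL

150.9


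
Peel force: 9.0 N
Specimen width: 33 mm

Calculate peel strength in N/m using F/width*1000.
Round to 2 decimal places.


Peel strength = 9.0 / 33 * 1000 = 272.73 N/m

272.73


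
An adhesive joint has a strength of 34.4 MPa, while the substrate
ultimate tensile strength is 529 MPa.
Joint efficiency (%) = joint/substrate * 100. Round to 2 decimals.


Efficiency = 34.4 / 529 * 100
= 6.50%

6.50


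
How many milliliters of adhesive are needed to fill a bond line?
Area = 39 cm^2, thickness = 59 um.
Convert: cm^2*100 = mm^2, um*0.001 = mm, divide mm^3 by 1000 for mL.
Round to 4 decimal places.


= (39 * 100) * (59 * 0.001) / 1000
= 0.2301 mL

0.2301


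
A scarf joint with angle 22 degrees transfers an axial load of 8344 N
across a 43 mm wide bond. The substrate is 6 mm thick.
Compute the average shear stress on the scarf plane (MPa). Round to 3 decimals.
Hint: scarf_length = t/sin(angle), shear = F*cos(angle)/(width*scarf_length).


scarf_length = 6 / sin(22 deg) = 16.0168 mm
cos(22 deg) = 0.927184
shear stress = 8344 * 0.927184 / (43 * 16.0168)
= 11.233 MPa

11.233


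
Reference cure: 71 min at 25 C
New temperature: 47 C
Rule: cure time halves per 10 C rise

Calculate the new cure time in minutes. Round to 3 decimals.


factor = 2^((47-25)/10) = 4.5948
t_new = 71 / 4.5948 = 15.452 min

15.452


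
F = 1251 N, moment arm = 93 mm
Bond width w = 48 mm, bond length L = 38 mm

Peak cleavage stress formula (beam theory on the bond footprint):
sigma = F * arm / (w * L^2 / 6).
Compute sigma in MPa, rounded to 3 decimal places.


sigma = (1251 * 93) / (48 * 1444 / 6)
= 116343 * 6 / 69312
= 698058 / 69312
= 10.071 MPa

10.071


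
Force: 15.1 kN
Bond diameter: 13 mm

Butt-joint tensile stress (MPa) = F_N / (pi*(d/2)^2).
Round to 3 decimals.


F_N = 15.1 * 1000 = 15100.0 N
A = pi*(6.5)^2 = 132.7323 mm^2
stress = 15100.0 / 132.7323 = 113.763 MPa

113.763


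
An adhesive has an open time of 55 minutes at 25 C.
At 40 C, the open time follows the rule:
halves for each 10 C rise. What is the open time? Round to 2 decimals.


Factor = 2^((40-25)/10) = 2.8284
Open time = 55 / 2.8284 = 19.45 min

19.45


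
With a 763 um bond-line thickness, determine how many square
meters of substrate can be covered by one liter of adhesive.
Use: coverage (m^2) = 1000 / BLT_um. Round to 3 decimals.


Coverage = 1000 / 763 = 1.311 m^2

1.311


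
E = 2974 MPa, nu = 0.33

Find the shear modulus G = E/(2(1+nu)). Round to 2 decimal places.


G = 2974 / (2 * 1.33)
= 1118.05 MPa

1118.05


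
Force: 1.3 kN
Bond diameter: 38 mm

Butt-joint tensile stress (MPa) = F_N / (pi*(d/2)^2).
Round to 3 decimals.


F_N = 1.3 * 1000 = 1300.0 N
A = pi*(19.0)^2 = 1134.1149 mm^2
stress = 1300.0 / 1134.1149 = 1.146 MPa

1.146


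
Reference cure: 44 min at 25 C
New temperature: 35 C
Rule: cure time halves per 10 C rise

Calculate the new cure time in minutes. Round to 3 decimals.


factor = 2^((35-25)/10) = 2.0000
t_new = 44 / 2.0000 = 22.000 min

22.000


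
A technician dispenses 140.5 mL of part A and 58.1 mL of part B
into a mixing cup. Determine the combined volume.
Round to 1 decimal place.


Combined volume = 140.5 + 58.1
= 198.6 mL

198.6


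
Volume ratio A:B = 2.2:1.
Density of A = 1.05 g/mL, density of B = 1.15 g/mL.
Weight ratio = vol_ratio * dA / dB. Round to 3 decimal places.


Wt ratio = 2.2 * 1.05 / 1.15
= 2.009

2.009


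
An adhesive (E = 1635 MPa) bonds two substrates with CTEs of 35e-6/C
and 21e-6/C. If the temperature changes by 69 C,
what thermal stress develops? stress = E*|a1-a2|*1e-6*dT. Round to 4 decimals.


Stress = 1635 * |35 - 21| * 1e-6 * 69
= 1.5794 MPa

1.5794


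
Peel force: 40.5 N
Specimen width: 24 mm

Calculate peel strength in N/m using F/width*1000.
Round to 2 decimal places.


Peel strength = 40.5 / 24 * 1000 = 1687.50 N/m

1687.50


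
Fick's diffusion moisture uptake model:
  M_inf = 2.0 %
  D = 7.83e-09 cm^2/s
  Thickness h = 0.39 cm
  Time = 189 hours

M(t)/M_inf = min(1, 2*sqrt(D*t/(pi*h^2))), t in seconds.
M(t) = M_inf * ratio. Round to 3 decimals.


t_sec = 189 * 3600 = 680400
ratio = 2*sqrt(7.83e-09*680400/(pi*0.39^2))
= min(1, 0.211180)
= 0.211180
M(t) = 2.0 * 0.211180 = 0.422 %

0.422


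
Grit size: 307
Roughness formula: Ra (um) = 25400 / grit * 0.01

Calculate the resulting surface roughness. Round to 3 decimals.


Ra = 25400 / 307 * 0.01
= 0.827 um

0.827


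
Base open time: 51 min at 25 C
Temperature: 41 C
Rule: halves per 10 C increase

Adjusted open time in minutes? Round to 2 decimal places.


Acceleration = 2^((41-25)/10) = 3.0314
Open time = 51 / 3.0314 = 16.82 min

16.82


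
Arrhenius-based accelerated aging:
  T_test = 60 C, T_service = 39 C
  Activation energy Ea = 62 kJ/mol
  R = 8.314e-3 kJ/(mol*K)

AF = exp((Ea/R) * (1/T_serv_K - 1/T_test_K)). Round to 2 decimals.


T_test_K = 333.15, T_serv_K = 312.15
AF = exp((62/8.314e-3) * (1/312.15 - 1/333.15))
= 4.51

4.51


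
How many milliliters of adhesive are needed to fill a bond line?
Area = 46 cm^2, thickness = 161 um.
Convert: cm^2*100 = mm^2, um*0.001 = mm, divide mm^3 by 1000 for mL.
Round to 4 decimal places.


= (46 * 100) * (161 * 0.001) / 1000
= 0.7406 mL

0.7406


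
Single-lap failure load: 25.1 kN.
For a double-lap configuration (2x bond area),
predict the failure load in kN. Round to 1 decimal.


Failure load = 25.1 * 2 = 50.2 kN

50.2


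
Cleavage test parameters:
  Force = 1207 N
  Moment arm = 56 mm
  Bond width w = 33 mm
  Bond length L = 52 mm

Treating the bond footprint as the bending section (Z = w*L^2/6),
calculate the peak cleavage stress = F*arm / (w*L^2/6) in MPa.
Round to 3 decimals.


M = 1207 * 56 = 67592 N*mm
Z = 33 * 52^2 / 6 = 89232 / 6 mm^3
sigma = M / Z = 6 * 67592 / 89232 = 405552 / 89232
= 4.545 MPa

4.545


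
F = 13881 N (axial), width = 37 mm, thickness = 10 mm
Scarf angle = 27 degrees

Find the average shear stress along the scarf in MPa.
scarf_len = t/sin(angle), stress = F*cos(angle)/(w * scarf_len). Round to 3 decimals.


scarf_len = 10/sin(27 deg) = 22.0269
cos(27 deg) = 0.891007
stress = 13881*0.891007/(37*22.0269) = 15.176 MPa

15.176


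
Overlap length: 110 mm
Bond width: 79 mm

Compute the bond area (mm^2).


Bond area = 110 * 79 = 8690 mm^2

8690


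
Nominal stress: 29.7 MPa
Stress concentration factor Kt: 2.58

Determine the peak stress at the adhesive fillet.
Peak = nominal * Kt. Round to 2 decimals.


Peak stress = 29.7 * 2.58
= 76.63 MPa

76.63


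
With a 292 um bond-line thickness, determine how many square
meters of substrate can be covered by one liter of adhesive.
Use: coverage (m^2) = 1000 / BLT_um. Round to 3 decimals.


Coverage = 1000 / 292 = 3.425 m^2

3.425


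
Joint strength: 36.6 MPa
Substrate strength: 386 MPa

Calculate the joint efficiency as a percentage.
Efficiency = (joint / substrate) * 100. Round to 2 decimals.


Efficiency = (36.6 / 386) * 100 = 9.48%

9.48


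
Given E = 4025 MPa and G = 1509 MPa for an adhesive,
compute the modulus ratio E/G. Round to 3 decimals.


E/G ratio = 4025 / 1509 = 2.667

2.667


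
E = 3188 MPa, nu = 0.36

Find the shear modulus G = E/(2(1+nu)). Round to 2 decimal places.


G = 3188 / (2 * 1.36)
= 1172.06 MPa

1172.06


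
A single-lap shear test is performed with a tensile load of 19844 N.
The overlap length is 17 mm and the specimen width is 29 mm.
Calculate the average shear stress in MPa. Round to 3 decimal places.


Shear stress = F / (overlap * width)
= 19844 / (17 * 29)
= 19844 / 493
= 40.252 MPa

40.252


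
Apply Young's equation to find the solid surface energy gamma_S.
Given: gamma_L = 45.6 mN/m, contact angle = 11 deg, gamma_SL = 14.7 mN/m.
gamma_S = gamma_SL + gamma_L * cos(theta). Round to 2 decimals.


theta_rad = 11 * pi/180 = 0.191986
gamma_S = 14.7 + 45.6 * cos(0.191986)
= 59.46 mN/m

59.46


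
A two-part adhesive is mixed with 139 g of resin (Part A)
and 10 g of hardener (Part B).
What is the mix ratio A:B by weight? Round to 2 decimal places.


Mix ratio = mass_A / mass_B
= 139 / 10
= 13.90

13.90


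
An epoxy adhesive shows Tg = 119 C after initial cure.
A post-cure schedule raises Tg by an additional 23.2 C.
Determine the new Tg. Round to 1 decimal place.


New Tg = 119 + 23.2
= 142.2 C

142.2


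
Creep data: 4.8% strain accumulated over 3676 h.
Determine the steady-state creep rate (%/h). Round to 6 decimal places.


Rate = 4.8 / 3676 = 0.001306 %/h

0.001306


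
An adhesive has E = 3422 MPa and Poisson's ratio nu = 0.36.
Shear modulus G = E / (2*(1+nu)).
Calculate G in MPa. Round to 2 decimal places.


G = 3422 / (2*(1+0.36))
= 3422 / 2.72
= 1258.09 MPa

1258.09


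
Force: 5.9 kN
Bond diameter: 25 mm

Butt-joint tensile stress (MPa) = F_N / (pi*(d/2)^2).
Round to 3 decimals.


F_N = 5.9 * 1000 = 5900.0 N
A = pi*(12.5)^2 = 490.8739 mm^2
stress = 5900.0 / 490.8739 = 12.019 MPa

12.019


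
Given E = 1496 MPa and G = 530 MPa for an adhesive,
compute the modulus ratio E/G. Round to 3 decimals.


E/G ratio = 1496 / 530 = 2.823

2.823


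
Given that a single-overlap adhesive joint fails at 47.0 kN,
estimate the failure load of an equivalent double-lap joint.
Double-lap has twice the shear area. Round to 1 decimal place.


Double-lap factor = 2
Expected load = 47.0 * 2 = 94.0 kN

94.0


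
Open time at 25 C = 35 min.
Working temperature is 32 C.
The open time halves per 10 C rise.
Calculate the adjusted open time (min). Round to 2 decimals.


factor = 2^((32 - 25) / 10) = 1.6245
ot = 35 / 1.6245 = 21.55 min

21.55


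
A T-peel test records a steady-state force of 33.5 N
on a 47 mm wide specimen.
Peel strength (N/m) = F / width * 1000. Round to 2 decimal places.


Peel strength = 33.5 / 47 * 1000
= 712.77 N/m

712.77


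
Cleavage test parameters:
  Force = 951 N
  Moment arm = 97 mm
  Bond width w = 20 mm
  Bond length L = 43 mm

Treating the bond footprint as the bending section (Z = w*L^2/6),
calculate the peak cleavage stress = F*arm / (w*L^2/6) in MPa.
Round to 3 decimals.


M = 951 * 97 = 92247 N*mm
Z = 20 * 43^2 / 6 = 36980 / 6 mm^3
sigma = M / Z = 6 * 92247 / 36980 = 553482 / 36980
= 14.967 MPa

14.967
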